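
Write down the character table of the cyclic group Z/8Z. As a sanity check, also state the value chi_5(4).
Character table of Z/8Z (irreps indexed chi_0,...,chi_7 with chi_k(m) = zeta_8^(k*m), zeta_8 = exp(2*pi*i/8)):
  irrep \ class  {0} (size 1)  {1} (size 1)    {2} (size 1)  {3} (size 1)    {4} (size 1)  {5} (size 1)    {6} (size 1)  {7} (size 1)  
  chi_0          1             1               1             1               1             1               1             1             
  chi_1          1             exp(I*pi/4)     I             exp(3*I*pi/4)   -1            exp(-3*I*pi/4)  -I            exp(-I*pi/4)  
  chi_2          1             I               -1            -I              1             I               -1            -I            
  chi_3          1             exp(3*I*pi/4)   -I            exp(I*pi/4)     -1            exp(-I*pi/4)    I             exp(-3*I*pi/4)
  chi_4          1             -1              1             -1              1             -1              1             -1            
  chi_5          1             exp(-3*I*pi/4)  I             exp(-I*pi/4)    -1            exp(I*pi/4)     -I            exp(3*I*pi/4) 
  chi_6          1             -I              -1            I               1             -I              -1            I             
  chi_7          1             exp(-I*pi/4)    -I            exp(-3*I*pi/4)  -1            exp(3*I*pi/4)   I             exp(I*pi/4)   

Spot check: chi_5(4) = zeta_8^(5*4) = zeta_8^20 = -1.

Argument: Z/8Z is abelian, so all 8 irreducible complex representations are 1-dimensional. They are given by chi_k(m) = zeta_8^(k*m) for k = 0,...,7. Row orthogonality: sum_m chi_k(m) conj(chi_l(m)) = 8 * [k = l].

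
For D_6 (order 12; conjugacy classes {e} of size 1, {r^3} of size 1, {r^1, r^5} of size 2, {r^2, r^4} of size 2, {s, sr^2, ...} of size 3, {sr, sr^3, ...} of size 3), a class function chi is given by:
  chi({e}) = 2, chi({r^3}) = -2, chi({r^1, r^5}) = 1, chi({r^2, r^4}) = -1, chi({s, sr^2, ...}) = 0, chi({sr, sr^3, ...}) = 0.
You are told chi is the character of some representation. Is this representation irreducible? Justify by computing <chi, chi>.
Irreducible: <chi, chi> = 1.

Details: <chi, chi> = (1/|G|) sum_C |C| * |chi(C)|^2 = (1/12)[1*|2|^2 + 1*|-2|^2 + 2*|1|^2 + 2*|-1|^2 + 3*|0|^2 + 3*|0|^2]
  = (1/12)[(4) + (4) + (2) + (2) + (0) + (0)] = 12/12 = 1.
A character is irreducible iff <chi, chi> = 1, so this representation is irreducible.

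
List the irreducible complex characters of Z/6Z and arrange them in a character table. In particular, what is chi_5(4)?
Character table of Z/6Z (irreps indexed chi_0,...,chi_5 with chi_k(m) = zeta_6^(k*m), zeta_6 = exp(2*pi*i/6)):
  irrep \ class  {0} (size 1)  {1} (size 1)    {2} (size 1)    {3} (size 1)  {4} (size 1)    {5} (size 1)  
  chi_0          1             1               1               1             1               1             
  chi_1          1             exp(I*pi/3)     exp(2*I*pi/3)   -1            exp(-2*I*pi/3)  exp(-I*pi/3)  
  chi_2          1             exp(2*I*pi/3)   exp(-2*I*pi/3)  1             exp(2*I*pi/3)   exp(-2*I*pi/3)
  chi_3          1             -1              1               -1            1               -1            
  chi_4          1             exp(-2*I*pi/3)  exp(2*I*pi/3)   1             exp(-2*I*pi/3)  exp(2*I*pi/3) 
  chi_5          1             exp(-I*pi/3)    exp(-2*I*pi/3)  -1            exp(2*I*pi/3)   exp(I*pi/3)   

Spot check: chi_5(4) = zeta_6^(5*4) = zeta_6^20 = exp(2*I*pi/3).

Why: Z/6Z is abelian, so all 6 irreducible complex representations are 1-dimensional. They are given by chi_k(m) = zeta_6^(k*m) for k = 0,...,5. Row orthogonality: sum_m chi_k(m) conj(chi_l(m)) = 6 * [k = l].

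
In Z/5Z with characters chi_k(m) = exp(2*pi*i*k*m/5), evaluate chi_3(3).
chi_3(3) = zeta_5^9 = exp(-2*I*pi/5)

Proof sketch: chi_3(3) = zeta_5^(3*3) = zeta_5^9. Since zeta_5^5 = 1, this equals zeta_5^4 = exp(2*pi*i*4/5) = exp(-2*I*pi/5).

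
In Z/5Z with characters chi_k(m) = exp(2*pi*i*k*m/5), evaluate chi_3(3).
chi_3(3) = zeta_5^9 = exp(-2*I*pi/5)

Derivation: chi_3(3) = zeta_5^(3*3) = zeta_5^9. Since zeta_5^5 = 1, this equals zeta_5^4 = exp(2*pi*i*4/5) = exp(-2*I*pi/5).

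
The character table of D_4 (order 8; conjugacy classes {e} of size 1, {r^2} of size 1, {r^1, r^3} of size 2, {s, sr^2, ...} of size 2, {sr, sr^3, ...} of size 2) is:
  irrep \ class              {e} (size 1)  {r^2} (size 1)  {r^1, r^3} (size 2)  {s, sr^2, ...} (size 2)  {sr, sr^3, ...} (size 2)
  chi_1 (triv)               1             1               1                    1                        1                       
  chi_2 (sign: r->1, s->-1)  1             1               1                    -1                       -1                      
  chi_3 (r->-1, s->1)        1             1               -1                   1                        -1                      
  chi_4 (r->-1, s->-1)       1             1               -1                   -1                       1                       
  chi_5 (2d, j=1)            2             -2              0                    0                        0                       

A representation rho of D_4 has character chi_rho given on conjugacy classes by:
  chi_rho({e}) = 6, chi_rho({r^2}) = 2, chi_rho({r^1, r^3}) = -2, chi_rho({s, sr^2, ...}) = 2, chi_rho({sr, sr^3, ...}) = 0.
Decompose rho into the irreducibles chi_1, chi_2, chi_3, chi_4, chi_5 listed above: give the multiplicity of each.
Multiplicities: chi_1: 1, chi_2: 0, chi_3: 2, chi_4: 1, chi_5: 1.

Reasoning: Use <chi_rho, chi> = (1/|G|) sum_C |C| * chi_rho(C) * conj(chi(C)) with |G| = 8 for each irreducible chi in the table:
  <chi_rho, chi_1> = (1/8)[1*(6)*conj(1) + 1*(2)*conj(1) + 2*(-2)*conj(1) + 2*(2)*conj(1) + 2*(0)*conj(1)]
      = (1/8)[(6) + (2) + (-4) + (4) + (0)] = 8/8 = 1
  <chi_rho, chi_2> = (1/8)[1*(6)*conj(1) + 1*(2)*conj(1) + 2*(-2)*conj(1) + 2*(2)*conj(-1) + 2*(0)*conj(-1)]
      = (1/8)[(6) + (2) + (-4) + (-4) + (0)] = 0/8 = 0
  <chi_rho, chi_3> = (1/8)[1*(6)*conj(1) + 1*(2)*conj(1) + 2*(-2)*conj(-1) + 2*(2)*conj(1) + 2*(0)*conj(-1)]
      = (1/8)[(6) + (2) + (4) + (4) + (0)] = 16/8 = 2
  <chi_rho, chi_4> = (1/8)[1*(6)*conj(1) + 1*(2)*conj(1) + 2*(-2)*conj(-1) + 2*(2)*conj(-1) + 2*(0)*conj(1)]
      = (1/8)[(6) + (2) + (4) + (-4) + (0)] = 8/8 = 1
  <chi_rho, chi_5> = (1/8)[1*(6)*conj(2) + 1*(2)*conj(-2) + 2*(-2)*conj(0) + 2*(2)*conj(0) + 2*(0)*conj(0)]
      = (1/8)[(12) + (-4) + (0) + (0) + (0)] = 8/8 = 1
Dimension check: dim(rho) = sum (mult * dim) = 1*1 + 0*1 + 2*1 + 1*1 + 1*2 = 6 = chi_rho(e) = 6.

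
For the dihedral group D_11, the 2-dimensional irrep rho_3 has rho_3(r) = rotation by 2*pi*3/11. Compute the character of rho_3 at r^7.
chi_{rho_3}(r^7) = 2*cos(2*pi*3*7/11) = 2*cos(2*pi/11)

Argument: rho_3(r^7) is rotation by angle 2*pi*3*7/11, whose trace is 2*cos(2*pi*3*7/11) = 2*cos(2*pi/11).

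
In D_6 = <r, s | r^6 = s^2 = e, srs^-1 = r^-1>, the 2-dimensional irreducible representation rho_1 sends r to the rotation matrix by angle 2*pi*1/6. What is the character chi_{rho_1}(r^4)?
chi_{rho_1}(r^4) = 2*cos(2*pi*1*4/6) = -1

Details: rho_1(r^4) is rotation by angle 2*pi*1*4/6, whose trace is 2*cos(2*pi*1*4/6) = -1.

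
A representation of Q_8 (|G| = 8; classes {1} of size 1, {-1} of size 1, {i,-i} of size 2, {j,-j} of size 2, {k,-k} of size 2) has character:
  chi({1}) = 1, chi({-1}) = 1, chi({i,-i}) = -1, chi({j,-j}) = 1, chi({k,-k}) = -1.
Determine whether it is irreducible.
Irreducible: <chi, chi> = 1.

Justification: <chi, chi> = (1/|G|) sum_C |C| * |chi(C)|^2 = (1/8)[1*|1|^2 + 1*|1|^2 + 2*|-1|^2 + 2*|1|^2 + 2*|-1|^2]
  = (1/8)[(1) + (1) + (2) + (2) + (2)] = 8/8 = 1.
A character is irreducible iff <chi, chi> = 1, so this representation is irreducible.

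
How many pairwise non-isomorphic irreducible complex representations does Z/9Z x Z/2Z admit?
18

Derivation: The number of irreducible complex representations of a finite group equals its number of conjugacy classes. Z/9Z x Z/2Z is abelian of order 18, so every element is its own conjugacy class: 18 classes, so Z/9Z x Z/2Z (order 18) has exactly 18 irreducible complex representations.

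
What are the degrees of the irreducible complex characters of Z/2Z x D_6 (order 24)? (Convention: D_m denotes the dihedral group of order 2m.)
Dimensions: 1, 1, 1, 1, 1, 1, 1, 1, 2, 2, 2, 2

Working: There are 12 irreducibles (= number of conjugacy classes). Their dimensions d_i satisfy sum d_i^2 = |G| = 24: 1 + 1 + 1 + 1 + 1 + 1 + 1 + 1 + 4 + 4 + 4 + 4 = 24. (For the product with Z/2Z: each of the 2 1-dim characters of Z/2Z tensors with each irrep of D_6, giving 2 copies of each D_6-dimension.)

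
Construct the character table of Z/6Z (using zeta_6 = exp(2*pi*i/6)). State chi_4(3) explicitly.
Character table of Z/6Z (irreps indexed chi_0,...,chi_5 with chi_k(m) = zeta_6^(k*m), zeta_6 = exp(2*pi*i/6)):
  irrep \ class  {0} (size 1)  {1} (size 1)    {2} (size 1)    {3} (size 1)  {4} (size 1)    {5} (size 1)  
  chi_0          1             1               1               1             1               1             
  chi_1          1             exp(I*pi/3)     exp(2*I*pi/3)   -1            exp(-2*I*pi/3)  exp(-I*pi/3)  
  chi_2          1             exp(2*I*pi/3)   exp(-2*I*pi/3)  1             exp(2*I*pi/3)   exp(-2*I*pi/3)
  chi_3          1             -1              1               -1            1               -1            
  chi_4          1             exp(-2*I*pi/3)  exp(2*I*pi/3)   1             exp(-2*I*pi/3)  exp(2*I*pi/3) 
  chi_5          1             exp(-I*pi/3)    exp(-2*I*pi/3)  -1            exp(2*I*pi/3)   exp(I*pi/3)   

Spot check: chi_4(3) = zeta_6^(4*3) = zeta_6^12 = 1.

Solution. Z/6Z is abelian, so all 6 irreducible complex representations are 1-dimensional. They are given by chi_k(m) = zeta_6^(k*m) for k = 0,...,5. Row orthogonality: sum_m chi_k(m) conj(chi_l(m)) = 6 * [k = l].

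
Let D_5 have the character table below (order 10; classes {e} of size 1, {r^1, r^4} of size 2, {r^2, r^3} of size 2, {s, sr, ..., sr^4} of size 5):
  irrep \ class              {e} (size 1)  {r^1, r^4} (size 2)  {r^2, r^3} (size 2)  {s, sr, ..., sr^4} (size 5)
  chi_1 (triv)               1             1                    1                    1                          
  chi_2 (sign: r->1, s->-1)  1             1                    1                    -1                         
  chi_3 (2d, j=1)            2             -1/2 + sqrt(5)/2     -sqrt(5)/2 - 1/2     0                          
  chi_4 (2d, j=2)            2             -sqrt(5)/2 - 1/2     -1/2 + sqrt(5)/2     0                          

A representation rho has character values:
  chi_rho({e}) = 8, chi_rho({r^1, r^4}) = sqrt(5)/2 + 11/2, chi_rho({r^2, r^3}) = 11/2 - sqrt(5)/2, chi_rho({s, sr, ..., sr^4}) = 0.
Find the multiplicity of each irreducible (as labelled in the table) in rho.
Multiplicities: chi_1: 3, chi_2: 3, chi_3: 1, chi_4: 0.

Solution. Use <chi_rho, chi> = (1/|G|) sum_C |C| * chi_rho(C) * conj(chi(C)) with |G| = 10 for each irreducible chi in the table:
  <chi_rho, chi_1> = (1/10)[1*(8)*conj(1) + 2*(sqrt(5)/2 + 11/2)*conj(1) + 2*(11/2 - sqrt(5)/2)*conj(1) + 5*(0)*conj(1)]
      = (1/10)[(8) + (sqrt(5) + 11) + (11 - sqrt(5)) + (0)] = 30/10 = 3
  <chi_rho, chi_2> = (1/10)[1*(8)*conj(1) + 2*(sqrt(5)/2 + 11/2)*conj(1) + 2*(11/2 - sqrt(5)/2)*conj(1) + 5*(0)*conj(-1)]
      = (1/10)[(8) + (sqrt(5) + 11) + (11 - sqrt(5)) + (0)] = 30/10 = 3
  <chi_rho, chi_3> = (1/10)[1*(8)*conj(2) + 2*(sqrt(5)/2 + 11/2)*conj(-1/2 + sqrt(5)/2) + 2*(11/2 - sqrt(5)/2)*conj(-sqrt(5)/2 - 1/2) + 5*(0)*conj(0)]
      = (1/10)[(16) + (-3 + 5*sqrt(5)) + (-5*sqrt(5) - 3) + (0)] = 10/10 = 1
  <chi_rho, chi_4> = (1/10)[1*(8)*conj(2) + 2*(sqrt(5)/2 + 11/2)*conj(-sqrt(5)/2 - 1/2) + 2*(11/2 - sqrt(5)/2)*conj(-1/2 + sqrt(5)/2) + 5*(0)*conj(0)]
      = (1/10)[(16) + (-6*sqrt(5) - 8) + (-8 + 6*sqrt(5)) + (0)] = 0/10 = 0
Dimension check: dim(rho) = sum (mult * dim) = 3*1 + 3*1 + 1*2 + 0*2 = 8 = chi_rho(e) = 8.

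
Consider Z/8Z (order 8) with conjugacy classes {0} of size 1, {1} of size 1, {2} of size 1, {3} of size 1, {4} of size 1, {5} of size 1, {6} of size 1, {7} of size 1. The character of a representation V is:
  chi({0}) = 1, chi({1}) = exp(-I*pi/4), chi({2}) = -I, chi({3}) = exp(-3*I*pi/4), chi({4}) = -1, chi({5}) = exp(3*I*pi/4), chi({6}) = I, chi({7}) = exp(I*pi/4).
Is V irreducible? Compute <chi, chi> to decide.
Irreducible: <chi, chi> = 1.

<chi, chi> = (1/|G|) sum_C |C| * |chi(C)|^2 = (1/8)[1*|1|^2 + 1*|exp(-I*pi/4)|^2 + 1*|-I|^2 + 1*|exp(-3*I*pi/4)|^2 + 1*|-1|^2 + 1*|exp(3*I*pi/4)|^2 + 1*|I|^2 + 1*|exp(I*pi/4)|^2]
  = (1/8)[(1) + (1) + (1) + (1) + (1) + (1) + (1) + (1)] = 8/8 = 1.
(Exp terms are combined using exp(i*s)*conj(exp(i*t)) = exp(i*(s-t)), and sums of them are collapsed using the identity that for every m > 1 the m distinct m-th roots of unity sum to 0, e.g. 1 + exp(2*I*pi/3) + exp(-2*I*pi/3) = 0.)
A character is irreducible iff <chi, chi> = 1, so this representation is irreducible.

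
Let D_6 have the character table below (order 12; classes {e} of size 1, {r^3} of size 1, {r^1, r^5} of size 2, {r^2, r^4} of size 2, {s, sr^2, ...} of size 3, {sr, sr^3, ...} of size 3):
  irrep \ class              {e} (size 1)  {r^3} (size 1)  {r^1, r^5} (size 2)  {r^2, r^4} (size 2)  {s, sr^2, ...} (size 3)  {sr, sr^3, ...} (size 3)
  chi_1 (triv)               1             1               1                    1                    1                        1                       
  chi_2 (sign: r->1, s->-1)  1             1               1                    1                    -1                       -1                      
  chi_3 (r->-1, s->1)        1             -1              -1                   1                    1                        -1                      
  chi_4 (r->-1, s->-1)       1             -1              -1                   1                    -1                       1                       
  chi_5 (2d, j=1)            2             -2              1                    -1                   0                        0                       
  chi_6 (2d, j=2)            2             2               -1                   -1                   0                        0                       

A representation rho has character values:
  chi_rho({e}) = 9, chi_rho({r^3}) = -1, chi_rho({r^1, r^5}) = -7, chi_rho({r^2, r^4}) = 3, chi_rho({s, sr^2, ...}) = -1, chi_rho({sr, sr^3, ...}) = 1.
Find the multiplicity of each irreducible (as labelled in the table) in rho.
Multiplicities: chi_1: 0, chi_2: 0, chi_3: 2, chi_4: 3, chi_5: 0, chi_6: 2.

Reasoning: Use <chi_rho, chi> = (1/|G|) sum_C |C| * chi_rho(C) * conj(chi(C)) with |G| = 12 for each irreducible chi in the table:
  <chi_rho, chi_1> = (1/12)[1*(9)*conj(1) + 1*(-1)*conj(1) + 2*(-7)*conj(1) + 2*(3)*conj(1) + 3*(-1)*conj(1) + 3*(1)*conj(1)]
      = (1/12)[(9) + (-1) + (-14) + (6) + (-3) + (3)] = 0/12 = 0
  <chi_rho, chi_2> = (1/12)[1*(9)*conj(1) + 1*(-1)*conj(1) + 2*(-7)*conj(1) + 2*(3)*conj(1) + 3*(-1)*conj(-1) + 3*(1)*conj(-1)]
      = (1/12)[(9) + (-1) + (-14) + (6) + (3) + (-3)] = 0/12 = 0
  <chi_rho, chi_3> = (1/12)[1*(9)*conj(1) + 1*(-1)*conj(-1) + 2*(-7)*conj(-1) + 2*(3)*conj(1) + 3*(-1)*conj(1) + 3*(1)*conj(-1)]
      = (1/12)[(9) + (1) + (14) + (6) + (-3) + (-3)] = 24/12 = 2
  <chi_rho, chi_4> = (1/12)[1*(9)*conj(1) + 1*(-1)*conj(-1) + 2*(-7)*conj(-1) + 2*(3)*conj(1) + 3*(-1)*conj(-1) + 3*(1)*conj(1)]
      = (1/12)[(9) + (1) + (14) + (6) + (3) + (3)] = 36/12 = 3
  <chi_rho, chi_5> = (1/12)[1*(9)*conj(2) + 1*(-1)*conj(-2) + 2*(-7)*conj(1) + 2*(3)*conj(-1) + 3*(-1)*conj(0) + 3*(1)*conj(0)]
      = (1/12)[(18) + (2) + (-14) + (-6) + (0) + (0)] = 0/12 = 0
  <chi_rho, chi_6> = (1/12)[1*(9)*conj(2) + 1*(-1)*conj(2) + 2*(-7)*conj(-1) + 2*(3)*conj(-1) + 3*(-1)*conj(0) + 3*(1)*conj(0)]
      = (1/12)[(18) + (-2) + (14) + (-6) + (0) + (0)] = 24/12 = 2
Dimension check: dim(rho) = sum (mult * dim) = 0*1 + 0*1 + 2*1 + 3*1 + 0*2 + 2*2 = 9 = chi_rho(e) = 9.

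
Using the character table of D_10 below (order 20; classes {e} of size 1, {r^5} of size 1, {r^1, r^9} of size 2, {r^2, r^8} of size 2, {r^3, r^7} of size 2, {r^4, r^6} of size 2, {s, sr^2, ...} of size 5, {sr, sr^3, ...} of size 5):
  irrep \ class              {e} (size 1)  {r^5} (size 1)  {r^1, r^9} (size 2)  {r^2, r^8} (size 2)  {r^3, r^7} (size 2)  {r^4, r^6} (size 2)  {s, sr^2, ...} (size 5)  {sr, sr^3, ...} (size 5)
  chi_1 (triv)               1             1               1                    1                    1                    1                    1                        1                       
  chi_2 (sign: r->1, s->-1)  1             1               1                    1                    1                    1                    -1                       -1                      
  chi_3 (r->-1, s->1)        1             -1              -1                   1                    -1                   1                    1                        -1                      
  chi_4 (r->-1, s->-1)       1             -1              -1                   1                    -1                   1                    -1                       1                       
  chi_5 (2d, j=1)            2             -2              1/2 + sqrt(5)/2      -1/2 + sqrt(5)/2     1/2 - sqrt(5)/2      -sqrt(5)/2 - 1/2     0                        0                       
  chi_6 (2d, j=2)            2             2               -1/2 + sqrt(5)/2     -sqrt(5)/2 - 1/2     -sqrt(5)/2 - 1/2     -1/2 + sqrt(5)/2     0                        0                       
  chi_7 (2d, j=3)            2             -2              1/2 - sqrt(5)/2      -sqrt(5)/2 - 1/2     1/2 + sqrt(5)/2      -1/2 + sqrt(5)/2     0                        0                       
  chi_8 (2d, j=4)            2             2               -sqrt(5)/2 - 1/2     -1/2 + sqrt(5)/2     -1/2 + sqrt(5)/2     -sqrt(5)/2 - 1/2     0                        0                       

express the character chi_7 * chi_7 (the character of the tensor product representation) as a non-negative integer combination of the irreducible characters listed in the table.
chi_7 tensor chi_7 = chi_1 + chi_2 + chi_8 (all other irreducibles have multiplicity 0).

Working: The character of a tensor product is the pointwise product (chi_7 * chi_7)(C) = chi_7(C) * chi_7(C):
  {e}: (2)*(2), {r^5}: (-2)*(-2), {r^1, r^9}: (1/2 - sqrt(5)/2)*(1/2 - sqrt(5)/2), {r^2, r^8}: (-sqrt(5)/2 - 1/2)*(-sqrt(5)/2 - 1/2), {r^3, r^7}: (1/2 + sqrt(5)/2)*(1/2 + sqrt(5)/2), {r^4, r^6}: (-1/2 + sqrt(5)/2)*(-1/2 + sqrt(5)/2), {s, sr^2, ...}: (0)*(0), {sr, sr^3, ...}: (0)*(0)
so (chi_7 * chi_7) takes values
  {e} -> 4, {r^5} -> 4, {r^1, r^9} -> 3/2 - sqrt(5)/2, {r^2, r^8} -> sqrt(5)/2 + 3/2, {r^3, r^7} -> sqrt(5)/2 + 3/2, {r^4, r^6} -> 3/2 - sqrt(5)/2, {s, sr^2, ...} -> 0, {sr, sr^3, ...} -> 0.
Now take the inner product of this character with each irreducible chi from the table, <chi_7*chi_7, chi> = (1/20) sum_C |C| (chi_7*chi_7)(C) conj(chi(C)):
  <chi_7*chi_7, chi_1> = (1/20)[1*(4)*conj(1) + 1*(4)*conj(1) + 2*(3/2 - sqrt(5)/2)*conj(1) + 2*(sqrt(5)/2 + 3/2)*conj(1) + 2*(sqrt(5)/2 + 3/2)*conj(1) + 2*(3/2 - sqrt(5)/2)*conj(1) + 5*(0)*conj(1) + 5*(0)*conj(1)]
      = (1/20)[(4) + (4) + (3 - sqrt(5)) + (sqrt(5) + 3) + (sqrt(5) + 3) + (3 - sqrt(5)) + (0) + (0)] = 20/20 = 1
  <chi_7*chi_7, chi_2> = (1/20)[1*(4)*conj(1) + 1*(4)*conj(1) + 2*(3/2 - sqrt(5)/2)*conj(1) + 2*(sqrt(5)/2 + 3/2)*conj(1) + 2*(sqrt(5)/2 + 3/2)*conj(1) + 2*(3/2 - sqrt(5)/2)*conj(1) + 5*(0)*conj(-1) + 5*(0)*conj(-1)]
      = (1/20)[(4) + (4) + (3 - sqrt(5)) + (sqrt(5) + 3) + (sqrt(5) + 3) + (3 - sqrt(5)) + (0) + (0)] = 20/20 = 1
  <chi_7*chi_7, chi_3> = (1/20)[1*(4)*conj(1) + 1*(4)*conj(-1) + 2*(3/2 - sqrt(5)/2)*conj(-1) + 2*(sqrt(5)/2 + 3/2)*conj(1) + 2*(sqrt(5)/2 + 3/2)*conj(-1) + 2*(3/2 - sqrt(5)/2)*conj(1) + 5*(0)*conj(1) + 5*(0)*conj(-1)]
      = (1/20)[(4) + (-4) + (-3 + sqrt(5)) + (sqrt(5) + 3) + (-3 - sqrt(5)) + (3 - sqrt(5)) + (0) + (0)] = 0/20 = 0
  <chi_7*chi_7, chi_4> = (1/20)[1*(4)*conj(1) + 1*(4)*conj(-1) + 2*(3/2 - sqrt(5)/2)*conj(-1) + 2*(sqrt(5)/2 + 3/2)*conj(1) + 2*(sqrt(5)/2 + 3/2)*conj(-1) + 2*(3/2 - sqrt(5)/2)*conj(1) + 5*(0)*conj(-1) + 5*(0)*conj(1)]
      = (1/20)[(4) + (-4) + (-3 + sqrt(5)) + (sqrt(5) + 3) + (-3 - sqrt(5)) + (3 - sqrt(5)) + (0) + (0)] = 0/20 = 0
  <chi_7*chi_7, chi_5> = (1/20)[1*(4)*conj(2) + 1*(4)*conj(-2) + 2*(3/2 - sqrt(5)/2)*conj(1/2 + sqrt(5)/2) + 2*(sqrt(5)/2 + 3/2)*conj(-1/2 + sqrt(5)/2) + 2*(sqrt(5)/2 + 3/2)*conj(1/2 - sqrt(5)/2) + 2*(3/2 - sqrt(5)/2)*conj(-sqrt(5)/2 - 1/2) + 5*(0)*conj(0) + 5*(0)*conj(0)]
      = (1/20)[(8) + (-8) + (-1 + sqrt(5)) + (1 + sqrt(5)) + (-sqrt(5) - 1) + (1 - sqrt(5)) + (0) + (0)] = 0/20 = 0
  <chi_7*chi_7, chi_6> = (1/20)[1*(4)*conj(2) + 1*(4)*conj(2) + 2*(3/2 - sqrt(5)/2)*conj(-1/2 + sqrt(5)/2) + 2*(sqrt(5)/2 + 3/2)*conj(-sqrt(5)/2 - 1/2) + 2*(sqrt(5)/2 + 3/2)*conj(-sqrt(5)/2 - 1/2) + 2*(3/2 - sqrt(5)/2)*conj(-1/2 + sqrt(5)/2) + 5*(0)*conj(0) + 5*(0)*conj(0)]
      = (1/20)[(8) + (8) + (-4 + 2*sqrt(5)) + (-2*sqrt(5) - 4) + (-2*sqrt(5) - 4) + (-4 + 2*sqrt(5)) + (0) + (0)] = 0/20 = 0
  <chi_7*chi_7, chi_7> = (1/20)[1*(4)*conj(2) + 1*(4)*conj(-2) + 2*(3/2 - sqrt(5)/2)*conj(1/2 - sqrt(5)/2) + 2*(sqrt(5)/2 + 3/2)*conj(-sqrt(5)/2 - 1/2) + 2*(sqrt(5)/2 + 3/2)*conj(1/2 + sqrt(5)/2) + 2*(3/2 - sqrt(5)/2)*conj(-1/2 + sqrt(5)/2) + 5*(0)*conj(0) + 5*(0)*conj(0)]
      = (1/20)[(8) + (-8) + (4 - 2*sqrt(5)) + (-2*sqrt(5) - 4) + (4 + 2*sqrt(5)) + (-4 + 2*sqrt(5)) + (0) + (0)] = 0/20 = 0
  <chi_7*chi_7, chi_8> = (1/20)[1*(4)*conj(2) + 1*(4)*conj(2) + 2*(3/2 - sqrt(5)/2)*conj(-sqrt(5)/2 - 1/2) + 2*(sqrt(5)/2 + 3/2)*conj(-1/2 + sqrt(5)/2) + 2*(sqrt(5)/2 + 3/2)*conj(-1/2 + sqrt(5)/2) + 2*(3/2 - sqrt(5)/2)*conj(-sqrt(5)/2 - 1/2) + 5*(0)*conj(0) + 5*(0)*conj(0)]
      = (1/20)[(8) + (8) + (1 - sqrt(5)) + (1 + sqrt(5)) + (1 + sqrt(5)) + (1 - sqrt(5)) + (0) + (0)] = 20/20 = 1
Hence the multiplicities are chi_1: 1, chi_2: 1, chi_8: 1. Dimension check: dim(chi_7)*dim(chi_7) = 2*2 = 4 and sum (mult * dim) = 1*1 + 1*1 + 1*2 = 4.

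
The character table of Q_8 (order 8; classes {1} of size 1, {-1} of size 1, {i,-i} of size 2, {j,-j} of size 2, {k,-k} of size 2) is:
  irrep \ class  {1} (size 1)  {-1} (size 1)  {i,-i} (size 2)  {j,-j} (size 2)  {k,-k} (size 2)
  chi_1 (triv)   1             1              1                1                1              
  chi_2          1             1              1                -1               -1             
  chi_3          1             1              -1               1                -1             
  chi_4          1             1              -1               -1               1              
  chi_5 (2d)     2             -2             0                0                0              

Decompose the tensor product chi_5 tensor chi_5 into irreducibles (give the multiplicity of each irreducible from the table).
chi_5 tensor chi_5 = chi_1 + chi_2 + chi_3 + chi_4 (all other irreducibles have multiplicity 0).

Reasoning: The character of a tensor product is the pointwise product (chi_5 * chi_5)(C) = chi_5(C) * chi_5(C):
  {1}: (2)*(2), {-1}: (-2)*(-2), {i,-i}: (0)*(0), {j,-j}: (0)*(0), {k,-k}: (0)*(0)
so (chi_5 * chi_5) takes values
  {1} -> 4, {-1} -> 4, {i,-i} -> 0, {j,-j} -> 0, {k,-k} -> 0.
Now take the inner product of this character with each irreducible chi from the table, <chi_5*chi_5, chi> = (1/8) sum_C |C| (chi_5*chi_5)(C) conj(chi(C)):
  <chi_5*chi_5, chi_1> = (1/8)[1*(4)*conj(1) + 1*(4)*conj(1) + 2*(0)*conj(1) + 2*(0)*conj(1) + 2*(0)*conj(1)]
      = (1/8)[(4) + (4) + (0) + (0) + (0)] = 8/8 = 1
  <chi_5*chi_5, chi_2> = (1/8)[1*(4)*conj(1) + 1*(4)*conj(1) + 2*(0)*conj(1) + 2*(0)*conj(-1) + 2*(0)*conj(-1)]
      = (1/8)[(4) + (4) + (0) + (0) + (0)] = 8/8 = 1
  <chi_5*chi_5, chi_3> = (1/8)[1*(4)*conj(1) + 1*(4)*conj(1) + 2*(0)*conj(-1) + 2*(0)*conj(1) + 2*(0)*conj(-1)]
      = (1/8)[(4) + (4) + (0) + (0) + (0)] = 8/8 = 1
  <chi_5*chi_5, chi_4> = (1/8)[1*(4)*conj(1) + 1*(4)*conj(1) + 2*(0)*conj(-1) + 2*(0)*conj(-1) + 2*(0)*conj(1)]
      = (1/8)[(4) + (4) + (0) + (0) + (0)] = 8/8 = 1
  <chi_5*chi_5, chi_5> = (1/8)[1*(4)*conj(2) + 1*(4)*conj(-2) + 2*(0)*conj(0) + 2*(0)*conj(0) + 2*(0)*conj(0)]
      = (1/8)[(8) + (-8) + (0) + (0) + (0)] = 0/8 = 0
Hence the multiplicities are chi_1: 1, chi_2: 1, chi_3: 1, chi_4: 1. Dimension check: dim(chi_5)*dim(chi_5) = 2*2 = 4 and sum (mult * dim) = 1*1 + 1*1 + 1*1 + 1*1 = 4.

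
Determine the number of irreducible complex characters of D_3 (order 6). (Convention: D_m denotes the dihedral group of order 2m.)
3

Details: The number of irreducible complex representations of a finite group equals its number of conjugacy classes. D_3 has 3 conjugacy classes ((n+3)/2 for n odd), so D_3 (order 6) has exactly 3 irreducible complex representations.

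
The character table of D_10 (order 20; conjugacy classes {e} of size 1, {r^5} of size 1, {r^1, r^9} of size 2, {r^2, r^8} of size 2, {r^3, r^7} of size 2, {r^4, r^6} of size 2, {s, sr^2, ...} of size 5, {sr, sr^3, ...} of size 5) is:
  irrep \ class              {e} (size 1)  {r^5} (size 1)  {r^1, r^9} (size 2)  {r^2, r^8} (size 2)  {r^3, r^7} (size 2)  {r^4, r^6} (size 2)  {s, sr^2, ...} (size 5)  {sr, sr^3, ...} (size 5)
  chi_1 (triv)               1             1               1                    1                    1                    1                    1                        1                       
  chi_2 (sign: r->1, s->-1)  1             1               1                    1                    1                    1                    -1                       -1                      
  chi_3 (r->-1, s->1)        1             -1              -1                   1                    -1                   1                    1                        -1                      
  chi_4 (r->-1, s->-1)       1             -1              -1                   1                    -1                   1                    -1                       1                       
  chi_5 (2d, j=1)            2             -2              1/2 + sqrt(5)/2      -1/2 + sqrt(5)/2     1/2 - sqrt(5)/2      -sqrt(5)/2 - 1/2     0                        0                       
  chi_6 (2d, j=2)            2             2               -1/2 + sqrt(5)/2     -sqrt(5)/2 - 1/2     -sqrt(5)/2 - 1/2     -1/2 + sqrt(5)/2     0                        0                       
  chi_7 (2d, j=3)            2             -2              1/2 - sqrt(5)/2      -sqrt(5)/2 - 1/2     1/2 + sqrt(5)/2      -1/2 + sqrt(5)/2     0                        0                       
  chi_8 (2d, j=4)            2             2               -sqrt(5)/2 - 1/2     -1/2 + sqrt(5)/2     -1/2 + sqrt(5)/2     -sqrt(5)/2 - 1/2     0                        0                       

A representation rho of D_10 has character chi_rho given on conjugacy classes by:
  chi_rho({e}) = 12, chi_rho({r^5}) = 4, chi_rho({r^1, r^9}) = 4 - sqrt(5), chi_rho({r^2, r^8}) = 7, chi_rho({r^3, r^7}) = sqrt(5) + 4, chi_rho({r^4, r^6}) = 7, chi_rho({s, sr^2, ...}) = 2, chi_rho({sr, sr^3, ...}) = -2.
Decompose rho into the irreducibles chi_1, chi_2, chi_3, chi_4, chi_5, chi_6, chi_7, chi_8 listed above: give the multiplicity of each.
Multiplicities: chi_1: 3, chi_2: 3, chi_3: 2, chi_4: 0, chi_5: 0, chi_6: 0, chi_7: 1, chi_8: 1.

Explanation: Use <chi_rho, chi> = (1/|G|) sum_C |C| * chi_rho(C) * conj(chi(C)) with |G| = 20 for each irreducible chi in the table:
  <chi_rho, chi_1> = (1/20)[1*(12)*conj(1) + 1*(4)*conj(1) + 2*(4 - sqrt(5))*conj(1) + 2*(7)*conj(1) + 2*(sqrt(5) + 4)*conj(1) + 2*(7)*conj(1) + 5*(2)*conj(1) + 5*(-2)*conj(1)]
      = (1/20)[(12) + (4) + (8 - 2*sqrt(5)) + (14) + (2*sqrt(5) + 8) + (14) + (10) + (-10)] = 60/20 = 3
  <chi_rho, chi_2> = (1/20)[1*(12)*conj(1) + 1*(4)*conj(1) + 2*(4 - sqrt(5))*conj(1) + 2*(7)*conj(1) + 2*(sqrt(5) + 4)*conj(1) + 2*(7)*conj(1) + 5*(2)*conj(-1) + 5*(-2)*conj(-1)]
      = (1/20)[(12) + (4) + (8 - 2*sqrt(5)) + (14) + (2*sqrt(5) + 8) + (14) + (-10) + (10)] = 60/20 = 3
  <chi_rho, chi_3> = (1/20)[1*(12)*conj(1) + 1*(4)*conj(-1) + 2*(4 - sqrt(5))*conj(-1) + 2*(7)*conj(1) + 2*(sqrt(5) + 4)*conj(-1) + 2*(7)*conj(1) + 5*(2)*conj(1) + 5*(-2)*conj(-1)]
      = (1/20)[(12) + (-4) + (-8 + 2*sqrt(5)) + (14) + (-8 - 2*sqrt(5)) + (14) + (10) + (10)] = 40/20 = 2
  <chi_rho, chi_4> = (1/20)[1*(12)*conj(1) + 1*(4)*conj(-1) + 2*(4 - sqrt(5))*conj(-1) + 2*(7)*conj(1) + 2*(sqrt(5) + 4)*conj(-1) + 2*(7)*conj(1) + 5*(2)*conj(-1) + 5*(-2)*conj(1)]
      = (1/20)[(12) + (-4) + (-8 + 2*sqrt(5)) + (14) + (-8 - 2*sqrt(5)) + (14) + (-10) + (-10)] = 0/20 = 0
  <chi_rho, chi_5> = (1/20)[1*(12)*conj(2) + 1*(4)*conj(-2) + 2*(4 - sqrt(5))*conj(1/2 + sqrt(5)/2) + 2*(7)*conj(-1/2 + sqrt(5)/2) + 2*(sqrt(5) + 4)*conj(1/2 - sqrt(5)/2) + 2*(7)*conj(-sqrt(5)/2 - 1/2) + 5*(2)*conj(0) + 5*(-2)*conj(0)]
      = (1/20)[(24) + (-8) + (-1 + 3*sqrt(5)) + (-7 + 7*sqrt(5)) + (-3*sqrt(5) - 1) + (-7*sqrt(5) - 7) + (0) + (0)] = 0/20 = 0
  <chi_rho, chi_6> = (1/20)[1*(12)*conj(2) + 1*(4)*conj(2) + 2*(4 - sqrt(5))*conj(-1/2 + sqrt(5)/2) + 2*(7)*conj(-sqrt(5)/2 - 1/2) + 2*(sqrt(5) + 4)*conj(-sqrt(5)/2 - 1/2) + 2*(7)*conj(-1/2 + sqrt(5)/2) + 5*(2)*conj(0) + 5*(-2)*conj(0)]
      = (1/20)[(24) + (8) + (-9 + 5*sqrt(5)) + (-7*sqrt(5) - 7) + (-5*sqrt(5) - 9) + (-7 + 7*sqrt(5)) + (0) + (0)] = 0/20 = 0
  <chi_rho, chi_7> = (1/20)[1*(12)*conj(2) + 1*(4)*conj(-2) + 2*(4 - sqrt(5))*conj(1/2 - sqrt(5)/2) + 2*(7)*conj(-sqrt(5)/2 - 1/2) + 2*(sqrt(5) + 4)*conj(1/2 + sqrt(5)/2) + 2*(7)*conj(-1/2 + sqrt(5)/2) + 5*(2)*conj(0) + 5*(-2)*conj(0)]
      = (1/20)[(24) + (-8) + (9 - 5*sqrt(5)) + (-7*sqrt(5) - 7) + (9 + 5*sqrt(5)) + (-7 + 7*sqrt(5)) + (0) + (0)] = 20/20 = 1
  <chi_rho, chi_8> = (1/20)[1*(12)*conj(2) + 1*(4)*conj(2) + 2*(4 - sqrt(5))*conj(-sqrt(5)/2 - 1/2) + 2*(7)*conj(-1/2 + sqrt(5)/2) + 2*(sqrt(5) + 4)*conj(-1/2 + sqrt(5)/2) + 2*(7)*conj(-sqrt(5)/2 - 1/2) + 5*(2)*conj(0) + 5*(-2)*conj(0)]
      = (1/20)[(24) + (8) + (1 - 3*sqrt(5)) + (-7 + 7*sqrt(5)) + (1 + 3*sqrt(5)) + (-7*sqrt(5) - 7) + (0) + (0)] = 20/20 = 1
Dimension check: dim(rho) = sum (mult * dim) = 3*1 + 3*1 + 2*1 + 0*1 + 0*2 + 0*2 + 1*2 + 1*2 = 12 = chi_rho(e) = 12.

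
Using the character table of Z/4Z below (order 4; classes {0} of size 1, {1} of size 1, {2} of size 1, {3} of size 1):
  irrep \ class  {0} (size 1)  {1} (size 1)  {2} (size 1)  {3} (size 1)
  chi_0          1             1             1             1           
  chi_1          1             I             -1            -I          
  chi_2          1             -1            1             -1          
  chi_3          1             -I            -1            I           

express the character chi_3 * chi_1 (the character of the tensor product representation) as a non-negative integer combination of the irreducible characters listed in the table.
chi_3 tensor chi_1 = chi_0 (all other irreducibles have multiplicity 0).

Solution. The character of a tensor product is the pointwise product (chi_3 * chi_1)(C) = chi_3(C) * chi_1(C):
  {0}: (1)*(1), {1}: (-I)*(I), {2}: (-1)*(-1), {3}: (I)*(-I)
so (chi_3 * chi_1) takes values
  {0} -> 1, {1} -> 1, {2} -> 1, {3} -> 1.
Now take the inner product of this character with each irreducible chi from the table, <chi_3*chi_1, chi> = (1/4) sum_C |C| (chi_3*chi_1)(C) conj(chi(C)):
  <chi_3*chi_1, chi_0> = (1/4)[1*(1)*conj(1) + 1*(1)*conj(1) + 1*(1)*conj(1) + 1*(1)*conj(1)]
      = (1/4)[(1) + (1) + (1) + (1)] = 4/4 = 1
  <chi_3*chi_1, chi_1> = (1/4)[1*(1)*conj(1) + 1*(1)*conj(I) + 1*(1)*conj(-1) + 1*(1)*conj(-I)]
      = (1/4)[(1) + (-I) + (-1) + (I)] = 0/4 = 0
  <chi_3*chi_1, chi_2> = (1/4)[1*(1)*conj(1) + 1*(1)*conj(-1) + 1*(1)*conj(1) + 1*(1)*conj(-1)]
      = (1/4)[(1) + (-1) + (1) + (-1)] = 0/4 = 0
  <chi_3*chi_1, chi_3> = (1/4)[1*(1)*conj(1) + 1*(1)*conj(-I) + 1*(1)*conj(-1) + 1*(1)*conj(I)]
      = (1/4)[(1) + (I) + (-1) + (-I)] = 0/4 = 0
(Exp terms are combined using exp(i*s)*conj(exp(i*t)) = exp(i*(s-t)), and sums of them are collapsed using the identity that for every m > 1 the m distinct m-th roots of unity sum to 0, e.g. 1 + exp(2*I*pi/3) + exp(-2*I*pi/3) = 0.)
Hence the multiplicities are chi_0: 1. Dimension check: dim(chi_3)*dim(chi_1) = 1*1 = 1 and sum (mult * dim) = 1*1 = 1.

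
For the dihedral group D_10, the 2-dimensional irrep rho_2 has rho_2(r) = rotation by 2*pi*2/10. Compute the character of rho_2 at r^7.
chi_{rho_2}(r^7) = 2*cos(2*pi*2*7/10) = -sqrt(5)/2 - 1/2

Details: rho_2(r^7) is rotation by angle 2*pi*2*7/10, whose trace is 2*cos(2*pi*2*7/10) = -sqrt(5)/2 - 1/2.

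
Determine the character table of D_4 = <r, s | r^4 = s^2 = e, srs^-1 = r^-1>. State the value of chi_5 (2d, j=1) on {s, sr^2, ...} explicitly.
Conjugacy classes: {e} of size 1, {r^2} of size 1, {r^1, r^3} of size 2, {s, sr^2, ...} of size 2, {sr, sr^3, ...} of size 2.
Character table:
  irrep \ class              {e} (size 1)  {r^2} (size 1)  {r^1, r^3} (size 2)  {s, sr^2, ...} (size 2)  {sr, sr^3, ...} (size 2)
  chi_1 (triv)               1             1               1                    1                        1                       
  chi_2 (sign: r->1, s->-1)  1             1               1                    -1                       -1                      
  chi_3 (r->-1, s->1)        1             1               -1                   1                        -1                      
  chi_4 (r->-1, s->-1)       1             1               -1                   -1                       1                       
  chi_5 (2d, j=1)            2             -2              0                    0                        0                       

Spot check: chi_5 (2d, j=1) on {s, sr^2, ...} = 0.

Derivation: D_4 has order 2*4 = 8 with 5 conjugacy classes, hence 5 irreducibles. Sum of squared dims 1 + 1 + 1 + 1 + 4 = 8 = |G|. Linear characters come from the abelianisation; the 2-dimensional irreps have character r^k -> 2*cos(2*pi*j*k/4), reflections -> 0.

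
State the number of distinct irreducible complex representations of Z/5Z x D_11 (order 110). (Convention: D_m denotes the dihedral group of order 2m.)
35

Justification: The number of irreducible complex representations of a finite group equals its number of conjugacy classes. For a direct product, #classes(G x H) = #classes(G) * #classes(H). Z/5Z has 5 classes (abelian), D_11 has 7 classes, so 5 * 7 = 35, so Z/5Z x D_11 (order 110) has exactly 35 irreducible complex representations.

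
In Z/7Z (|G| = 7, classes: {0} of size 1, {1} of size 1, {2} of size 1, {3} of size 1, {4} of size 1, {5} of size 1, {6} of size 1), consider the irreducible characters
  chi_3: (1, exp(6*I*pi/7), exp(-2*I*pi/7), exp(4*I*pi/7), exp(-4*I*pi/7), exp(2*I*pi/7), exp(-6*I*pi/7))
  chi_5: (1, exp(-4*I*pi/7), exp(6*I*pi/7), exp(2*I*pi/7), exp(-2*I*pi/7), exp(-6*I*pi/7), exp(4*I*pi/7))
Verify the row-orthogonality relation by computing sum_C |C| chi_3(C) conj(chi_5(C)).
Sum = 0; so <chi_3, chi_5> = 0 (distinct irreducibles are orthogonal).

Working: Compute term by term over conjugacy classes (|C| * chi_3(C) * conj(chi_5(C))):
  1*(1)*conj(1) + 1*(exp(6*I*pi/7))*conj(exp(-4*I*pi/7)) + 1*(exp(-2*I*pi/7))*conj(exp(6*I*pi/7)) + 1*(exp(4*I*pi/7))*conj(exp(2*I*pi/7)) + 1*(exp(-4*I*pi/7))*conj(exp(-2*I*pi/7)) + 1*(exp(2*I*pi/7))*conj(exp(-6*I*pi/7)) + 1*(exp(-6*I*pi/7))*conj(exp(4*I*pi/7))
  = (1) + (exp(-4*I*pi/7)) + (exp(6*I*pi/7)) + (exp(2*I*pi/7)) + (exp(-2*I*pi/7)) + (exp(-6*I*pi/7)) + (exp(4*I*pi/7))
  = 0.
(Exp terms are combined using exp(i*s)*conj(exp(i*t)) = exp(i*(s-t)), and sums of them are collapsed using the identity that for every m > 1 the m distinct m-th roots of unity sum to 0, e.g. 1 + exp(2*I*pi/3) + exp(-2*I*pi/3) = 0.)
Dividing by |G| = 7 gives 0/7 = 0, matching the row-orthogonality relation <chi_3, chi_5> = [chi_3 = chi_5].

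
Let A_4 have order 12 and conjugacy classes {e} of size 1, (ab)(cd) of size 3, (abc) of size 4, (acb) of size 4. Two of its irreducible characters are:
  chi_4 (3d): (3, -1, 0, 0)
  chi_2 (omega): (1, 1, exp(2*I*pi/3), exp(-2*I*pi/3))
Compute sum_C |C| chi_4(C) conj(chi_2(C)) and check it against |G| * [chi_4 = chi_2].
Sum = 0; so <chi_4, chi_2> = 0 (distinct irreducibles are orthogonal).

Derivation: Compute term by term over conjugacy classes (|C| * chi_4(C) * conj(chi_2(C))):
  1*(3)*conj(1) + 3*(-1)*conj(1) + 4*(0)*conj(exp(2*I*pi/3)) + 4*(0)*conj(exp(-2*I*pi/3))
  = (3) + (-3) + (0) + (0)
  = 0.
(Exp terms are combined using exp(i*s)*conj(exp(i*t)) = exp(i*(s-t)), and sums of them are collapsed using the identity that for every m > 1 the m distinct m-th roots of unity sum to 0, e.g. 1 + exp(2*I*pi/3) + exp(-2*I*pi/3) = 0.)
Dividing by |G| = 12 gives 0/12 = 0, matching the row-orthogonality relation <chi_4, chi_2> = [chi_4 = chi_2].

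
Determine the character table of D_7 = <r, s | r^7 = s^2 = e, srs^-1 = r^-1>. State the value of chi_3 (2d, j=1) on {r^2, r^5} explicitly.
Conjugacy classes: {e} of size 1, {r^1, r^6} of size 2, {r^2, r^5} of size 2, {r^3, r^4} of size 2, {s, sr, ..., sr^6} of size 7.
Character table:
  irrep \ class              {e} (size 1)  {r^1, r^6} (size 2)  {r^2, r^5} (size 2)  {r^3, r^4} (size 2)  {s, sr, ..., sr^6} (size 7)
  chi_1 (triv)               1             1                    1                    1                    1                          
  chi_2 (sign: r->1, s->-1)  1             1                    1                    1                    -1                         
  chi_3 (2d, j=1)            2             2*cos(2*pi/7)        -2*cos(3*pi/7)       -2*cos(pi/7)         0                          
  chi_4 (2d, j=2)            2             -2*cos(3*pi/7)       -2*cos(pi/7)         2*cos(2*pi/7)        0                          
  chi_5 (2d, j=3)            2             -2*cos(pi/7)         2*cos(2*pi/7)        -2*cos(3*pi/7)       0                          

Spot check: chi_3 (2d, j=1) on {r^2, r^5} = -2*cos(3*pi/7).

Proof sketch: D_7 has order 2*7 = 14 with 5 conjugacy classes, hence 5 irreducibles. Sum of squared dims 1 + 1 + 4 + 4 + 4 = 14 = |G|. Linear characters come from the abelianisation; the 2-dimensional irreps have character r^k -> 2*cos(2*pi*j*k/7), reflections -> 0.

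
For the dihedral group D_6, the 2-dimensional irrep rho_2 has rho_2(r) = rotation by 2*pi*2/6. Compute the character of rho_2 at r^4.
chi_{rho_2}(r^4) = 2*cos(2*pi*2*4/6) = -1

rho_2(r^4) is rotation by angle 2*pi*2*4/6, whose trace is 2*cos(2*pi*2*4/6) = -1.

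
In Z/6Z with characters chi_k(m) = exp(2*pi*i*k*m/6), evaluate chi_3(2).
chi_3(2) = zeta_6^6 = 1

Justification: chi_3(2) = zeta_6^(3*2) = zeta_6^6. Since zeta_6^6 = 1, this equals zeta_6^0 = exp(2*pi*i*0/6) = 1.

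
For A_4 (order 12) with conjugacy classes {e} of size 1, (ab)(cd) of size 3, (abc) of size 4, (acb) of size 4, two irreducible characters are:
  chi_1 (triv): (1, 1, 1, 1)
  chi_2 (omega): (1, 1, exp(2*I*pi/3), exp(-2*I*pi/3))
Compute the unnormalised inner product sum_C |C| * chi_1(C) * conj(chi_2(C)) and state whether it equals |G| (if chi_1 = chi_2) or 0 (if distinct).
Sum = 0; so <chi_1, chi_2> = 0 (distinct irreducibles are orthogonal).

Solution. Compute term by term over conjugacy classes (|C| * chi_1(C) * conj(chi_2(C))):
  1*(1)*conj(1) + 3*(1)*conj(1) + 4*(1)*conj(exp(2*I*pi/3)) + 4*(1)*conj(exp(-2*I*pi/3))
  = (1) + (3) + (4*exp(-2*I*pi/3)) + (4*exp(2*I*pi/3))
  = 0.
(Exp terms are combined using exp(i*s)*conj(exp(i*t)) = exp(i*(s-t)), and sums of them are collapsed using the identity that for every m > 1 the m distinct m-th roots of unity sum to 0, e.g. 1 + exp(2*I*pi/3) + exp(-2*I*pi/3) = 0.)
Dividing by |G| = 12 gives 0/12 = 0, matching the row-orthogonality relation <chi_1, chi_2> = [chi_1 = chi_2].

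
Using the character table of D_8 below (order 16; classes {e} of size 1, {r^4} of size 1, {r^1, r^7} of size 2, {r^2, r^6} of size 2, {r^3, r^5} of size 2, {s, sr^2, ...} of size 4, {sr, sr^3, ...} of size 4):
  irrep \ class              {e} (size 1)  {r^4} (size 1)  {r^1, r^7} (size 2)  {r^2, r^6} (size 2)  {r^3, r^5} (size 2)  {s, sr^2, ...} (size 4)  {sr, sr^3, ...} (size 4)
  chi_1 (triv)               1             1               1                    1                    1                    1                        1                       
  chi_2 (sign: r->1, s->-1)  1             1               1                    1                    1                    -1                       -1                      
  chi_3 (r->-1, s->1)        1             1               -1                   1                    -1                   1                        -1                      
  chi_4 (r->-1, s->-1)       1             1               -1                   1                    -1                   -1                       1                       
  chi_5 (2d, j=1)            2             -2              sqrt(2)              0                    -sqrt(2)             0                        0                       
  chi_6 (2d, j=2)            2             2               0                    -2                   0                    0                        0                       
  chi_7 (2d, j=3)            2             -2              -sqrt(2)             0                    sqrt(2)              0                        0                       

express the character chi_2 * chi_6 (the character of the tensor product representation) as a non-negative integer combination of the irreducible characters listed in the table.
chi_2 tensor chi_6 = chi_6 (all other irreducibles have multiplicity 0).

Derivation: The character of a tensor product is the pointwise product (chi_2 * chi_6)(C) = chi_2(C) * chi_6(C):
  {e}: (1)*(2), {r^4}: (1)*(2), {r^1, r^7}: (1)*(0), {r^2, r^6}: (1)*(-2), {r^3, r^5}: (1)*(0), {s, sr^2, ...}: (-1)*(0), {sr, sr^3, ...}: (-1)*(0)
so (chi_2 * chi_6) takes values
  {e} -> 2, {r^4} -> 2, {r^1, r^7} -> 0, {r^2, r^6} -> -2, {r^3, r^5} -> 0, {s, sr^2, ...} -> 0, {sr, sr^3, ...} -> 0.
Now take the inner product of this character with each irreducible chi from the table, <chi_2*chi_6, chi> = (1/16) sum_C |C| (chi_2*chi_6)(C) conj(chi(C)):
  <chi_2*chi_6, chi_1> = (1/16)[1*(2)*conj(1) + 1*(2)*conj(1) + 2*(0)*conj(1) + 2*(-2)*conj(1) + 2*(0)*conj(1) + 4*(0)*conj(1) + 4*(0)*conj(1)]
      = (1/16)[(2) + (2) + (0) + (-4) + (0) + (0) + (0)] = 0/16 = 0
  <chi_2*chi_6, chi_2> = (1/16)[1*(2)*conj(1) + 1*(2)*conj(1) + 2*(0)*conj(1) + 2*(-2)*conj(1) + 2*(0)*conj(1) + 4*(0)*conj(-1) + 4*(0)*conj(-1)]
      = (1/16)[(2) + (2) + (0) + (-4) + (0) + (0) + (0)] = 0/16 = 0
  <chi_2*chi_6, chi_3> = (1/16)[1*(2)*conj(1) + 1*(2)*conj(1) + 2*(0)*conj(-1) + 2*(-2)*conj(1) + 2*(0)*conj(-1) + 4*(0)*conj(1) + 4*(0)*conj(-1)]
      = (1/16)[(2) + (2) + (0) + (-4) + (0) + (0) + (0)] = 0/16 = 0
  <chi_2*chi_6, chi_4> = (1/16)[1*(2)*conj(1) + 1*(2)*conj(1) + 2*(0)*conj(-1) + 2*(-2)*conj(1) + 2*(0)*conj(-1) + 4*(0)*conj(-1) + 4*(0)*conj(1)]
      = (1/16)[(2) + (2) + (0) + (-4) + (0) + (0) + (0)] = 0/16 = 0
  <chi_2*chi_6, chi_5> = (1/16)[1*(2)*conj(2) + 1*(2)*conj(-2) + 2*(0)*conj(sqrt(2)) + 2*(-2)*conj(0) + 2*(0)*conj(-sqrt(2)) + 4*(0)*conj(0) + 4*(0)*conj(0)]
      = (1/16)[(4) + (-4) + (0) + (0) + (0) + (0) + (0)] = 0/16 = 0
  <chi_2*chi_6, chi_6> = (1/16)[1*(2)*conj(2) + 1*(2)*conj(2) + 2*(0)*conj(0) + 2*(-2)*conj(-2) + 2*(0)*conj(0) + 4*(0)*conj(0) + 4*(0)*conj(0)]
      = (1/16)[(4) + (4) + (0) + (8) + (0) + (0) + (0)] = 16/16 = 1
  <chi_2*chi_6, chi_7> = (1/16)[1*(2)*conj(2) + 1*(2)*conj(-2) + 2*(0)*conj(-sqrt(2)) + 2*(-2)*conj(0) + 2*(0)*conj(sqrt(2)) + 4*(0)*conj(0) + 4*(0)*conj(0)]
      = (1/16)[(4) + (-4) + (0) + (0) + (0) + (0) + (0)] = 0/16 = 0
Hence the multiplicities are chi_6: 1. Dimension check: dim(chi_2)*dim(chi_6) = 1*2 = 2 and sum (mult * dim) = 1*2 = 2.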